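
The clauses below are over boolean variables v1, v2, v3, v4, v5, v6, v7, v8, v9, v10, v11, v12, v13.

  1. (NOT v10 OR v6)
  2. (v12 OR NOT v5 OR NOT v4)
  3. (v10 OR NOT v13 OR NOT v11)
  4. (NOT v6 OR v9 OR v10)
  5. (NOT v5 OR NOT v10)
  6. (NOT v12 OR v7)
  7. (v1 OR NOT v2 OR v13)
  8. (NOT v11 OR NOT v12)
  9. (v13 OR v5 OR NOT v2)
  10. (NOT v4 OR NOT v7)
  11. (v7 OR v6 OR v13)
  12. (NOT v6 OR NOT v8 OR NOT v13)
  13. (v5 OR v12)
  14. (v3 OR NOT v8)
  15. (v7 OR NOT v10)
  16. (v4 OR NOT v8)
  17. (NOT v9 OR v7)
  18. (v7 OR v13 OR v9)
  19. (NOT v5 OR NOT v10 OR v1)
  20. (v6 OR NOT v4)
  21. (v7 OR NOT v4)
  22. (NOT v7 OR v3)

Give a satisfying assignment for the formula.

v2 occurs only negated in the remaining clauses — set v2 = False.
Pure literal: v3 appears only positively; assign v3 = True.
Set v1 = False and propagate.
For the remaining variables, v4 = False, v5 = True, v6 = False, v7 = True, v8 = False, v9 = False, v10 = False, v11 = False, v12 = True, v13 = False works.
Check each clause:
  1. (v6 OR NOT v10) — NOT v10 is true.
  2. (NOT v5 OR v12 OR NOT v4) — v12 is true.
  3. (NOT v13 OR NOT v11 OR v10) — NOT v13 is true.
  4. (v9 OR NOT v6 OR v10) — NOT v6 is true.
  5. (NOT v5 OR NOT v10) — NOT v10 is true.
  6. (NOT v12 OR v7) — v7 is true.
  7. (v13 OR NOT v2 OR v1) — NOT v2 is true.
  8. (NOT v11 OR NOT v12) — NOT v11 is true.
  9. (NOT v2 OR v13 OR v5) — v5 is true.
  10. (NOT v7 OR NOT v4) — NOT v4 is true.
  11. (v7 OR v6 OR v13) — v7 is true.
  12. (NOT v8 OR NOT v6 OR NOT v13) — NOT v8 is true.
  13. (v5 OR v12) — v12 is true.
  14. (NOT v8 OR v3) — NOT v8 is true.
  15. (NOT v10 OR v7) — NOT v10 is true.
  16. (v4 OR NOT v8) — NOT v8 is true.
  17. (NOT v9 OR v7) — v7 is true.
  18. (v7 OR v9 OR v13) — v7 is true.
  19. (v1 OR NOT v5 OR NOT v10) — NOT v10 is true.
  20. (NOT v4 OR v6) — NOT v4 is true.
  21. (v7 OR NOT v4) — NOT v4 is true.
  22. (NOT v7 OR v3) — v3 is true.

v1=F  v2=F  v3=T  v4=F  v5=T  v6=F  v7=T  v8=F  v9=F  v10=F  v11=F  v12=T  v13=F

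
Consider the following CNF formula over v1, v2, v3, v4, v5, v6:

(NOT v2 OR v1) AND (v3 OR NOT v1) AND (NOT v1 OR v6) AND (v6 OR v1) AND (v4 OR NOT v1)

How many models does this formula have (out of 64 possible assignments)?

12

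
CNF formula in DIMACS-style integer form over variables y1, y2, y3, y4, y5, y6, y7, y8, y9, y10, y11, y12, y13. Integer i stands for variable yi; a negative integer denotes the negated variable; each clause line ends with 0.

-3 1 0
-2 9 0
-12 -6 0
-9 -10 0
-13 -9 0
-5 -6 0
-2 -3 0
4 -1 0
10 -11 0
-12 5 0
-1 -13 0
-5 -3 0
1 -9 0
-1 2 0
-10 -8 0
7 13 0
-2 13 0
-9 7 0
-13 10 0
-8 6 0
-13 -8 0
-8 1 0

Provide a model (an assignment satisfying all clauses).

y1=F, y2=F, y3=F, y4=F, y5=F, y6=T, y7=F, y8=F, y9=F, y10=T, y11=T, y12=F, y13=T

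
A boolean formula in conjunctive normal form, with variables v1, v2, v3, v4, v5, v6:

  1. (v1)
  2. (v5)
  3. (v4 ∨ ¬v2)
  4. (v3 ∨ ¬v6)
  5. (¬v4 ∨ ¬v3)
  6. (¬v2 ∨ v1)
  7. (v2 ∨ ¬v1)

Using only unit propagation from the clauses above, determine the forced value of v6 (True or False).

False

Unit clause (v1) sets v1 = True.
Unit clause (v5) sets v5 = True.
(v2 ∨ ¬v1): since v1 = True, the clause reduces to (v2). v2 = True.
(v4 ∨ ¬v2): since v2 = True, the clause reduces to (v4). v4 = True.
(¬v4 ∨ ¬v3) with v4 = True leaves only ¬v3, so v3 = False.
(v3 ∨ ¬v6): since v3 = False, the clause reduces to (¬v6). v6 = False.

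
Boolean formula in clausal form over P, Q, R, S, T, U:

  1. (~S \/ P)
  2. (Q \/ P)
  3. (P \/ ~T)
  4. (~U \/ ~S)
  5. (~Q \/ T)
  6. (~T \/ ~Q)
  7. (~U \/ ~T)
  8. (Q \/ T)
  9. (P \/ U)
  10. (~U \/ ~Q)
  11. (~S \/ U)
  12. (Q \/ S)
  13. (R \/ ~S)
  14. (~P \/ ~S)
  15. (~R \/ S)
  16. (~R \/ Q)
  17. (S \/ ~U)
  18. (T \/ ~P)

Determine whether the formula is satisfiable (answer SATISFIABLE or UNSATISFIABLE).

S = True:
  propagation gives P=True; an empty clause results — contradiction.
S = False:
  propagation gives Q=True, T=True; an empty clause results — contradiction.
Every branch closes, so no satisfying assignment exists.

UNSATISFIABLE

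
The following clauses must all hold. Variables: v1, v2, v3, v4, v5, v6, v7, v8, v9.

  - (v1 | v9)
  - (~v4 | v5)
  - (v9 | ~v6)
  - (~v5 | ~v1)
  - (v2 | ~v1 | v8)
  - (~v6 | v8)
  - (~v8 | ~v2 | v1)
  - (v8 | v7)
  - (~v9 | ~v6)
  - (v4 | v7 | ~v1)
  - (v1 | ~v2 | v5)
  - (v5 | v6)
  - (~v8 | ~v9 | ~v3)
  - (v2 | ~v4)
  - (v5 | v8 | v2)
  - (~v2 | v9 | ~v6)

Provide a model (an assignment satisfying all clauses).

Pure literal: v3 appears only negated; assign v3 = False.
Pure literal: v7 appears only positively; assign v7 = True.
Set v1 = False and propagate.
  then v9 is forced to True.
  then v6 is forced to False.
  then v5 is forced to True.
The remaining clauses are satisfied by v2 = True, v4 = False, v8 = False.
Every clause has at least one true literal under this assignment.
Check each clause:
  1. (v9 | v1) — v9 is true.
  2. (~v4 | v5) — ~v4 is true.
  3. (v9 | ~v6) — v9 is true.
  4. (~v5 | ~v1) — ~v1 is true.
  5. (v2 | v8 | ~v1) — v2 is true.
  6. (v8 | ~v6) — ~v6 is true.
  7. (~v2 | v1 | ~v8) — ~v8 is true.
  8. (v8 | v7) — v7 is true.
  9. (~v9 | ~v6) — ~v6 is true.
  10. (v4 | v7 | ~v1) — ~v1 is true.
  11. (v1 | v5 | ~v2) — v5 is true.
  12. (v5 | v6) — v5 is true.
  13. (~v3 | ~v8 | ~v9) — ~v8 is true.
  14. (~v4 | v2) — v2 is true.
  15. (v2 | v8 | v5) — v2 is true.
  16. (~v2 | ~v6 | v9) — v9 is true.

v1=False, v2=True, v3=False, v4=False, v5=True, v6=False, v7=True, v8=False, v9=True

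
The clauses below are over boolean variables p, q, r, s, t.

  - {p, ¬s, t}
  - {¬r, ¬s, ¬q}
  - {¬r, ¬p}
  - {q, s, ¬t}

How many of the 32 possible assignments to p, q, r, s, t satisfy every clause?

Case analysis on s and p:
  s=1, p=1: remaining (q,r,t) ∈ {(0,0,0); (0,0,1); (1,0,0); (1,0,1)} — 4.
  s=1, p=0: remaining (q,r,t) ∈ {(0,0,1); (0,1,1); (1,0,1)} — 3.
  s=0, p=1: remaining (q,r,t) ∈ {(0,0,0); (1,0,0); (1,0,1)} — 3.
  s=0, p=0: r free; 3 ways for (q,t) × 2^1 = 6.
Total: 4 + 3 + 3 + 6 = 16.

16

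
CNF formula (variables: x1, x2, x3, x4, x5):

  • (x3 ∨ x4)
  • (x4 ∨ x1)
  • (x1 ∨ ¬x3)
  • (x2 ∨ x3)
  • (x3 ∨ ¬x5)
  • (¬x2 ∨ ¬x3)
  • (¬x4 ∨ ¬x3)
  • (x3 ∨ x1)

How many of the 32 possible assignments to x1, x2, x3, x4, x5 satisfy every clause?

3

Satisfying assignments:
  x1=1 x2=0 x3=1 x4=0 x5=0
  x1=1 x2=0 x3=1 x4=0 x5=1
  x1=1 x2=1 x3=0 x4=1 x5=0
Count: 3.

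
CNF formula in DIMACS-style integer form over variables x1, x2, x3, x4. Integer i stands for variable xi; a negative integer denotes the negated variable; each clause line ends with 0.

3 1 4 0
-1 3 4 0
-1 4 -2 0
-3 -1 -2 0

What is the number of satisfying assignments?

Split on x1, then x3.
  x1=T, x3=T: remaining (x2,x4) ∈ {(F,F); (F,T)} — 2.
  x1=T, x3=F: remaining (x2,x4) ∈ {(F,T); (T,T)} — 2.
  x1=F, x3=T: remaining (x2,x4) ∈ {(F,F); (F,T); (T,F); (T,T)} — 4.
  x1=F, x3=F: remaining (x2,x4) ∈ {(F,T); (T,T)} — 2.
Total: 2 + 2 + 4 + 2 = 10.

10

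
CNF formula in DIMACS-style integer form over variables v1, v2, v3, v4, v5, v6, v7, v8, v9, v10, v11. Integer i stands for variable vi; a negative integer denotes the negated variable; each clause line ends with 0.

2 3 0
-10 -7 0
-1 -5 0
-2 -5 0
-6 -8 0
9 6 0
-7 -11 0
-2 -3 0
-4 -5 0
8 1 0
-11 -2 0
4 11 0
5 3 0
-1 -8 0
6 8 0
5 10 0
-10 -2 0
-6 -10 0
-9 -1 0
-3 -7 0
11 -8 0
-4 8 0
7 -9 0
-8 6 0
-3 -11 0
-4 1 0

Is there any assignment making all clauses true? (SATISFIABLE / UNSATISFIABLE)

v8 = True:
  propagation gives v6=False; an empty clause results — contradiction.
v8 = False:
  propagation gives v1=True, v5=False, v3=True, v2=False; an empty clause results — contradiction.
Every branch closes, so no satisfying assignment exists.

UNSATISFIABLE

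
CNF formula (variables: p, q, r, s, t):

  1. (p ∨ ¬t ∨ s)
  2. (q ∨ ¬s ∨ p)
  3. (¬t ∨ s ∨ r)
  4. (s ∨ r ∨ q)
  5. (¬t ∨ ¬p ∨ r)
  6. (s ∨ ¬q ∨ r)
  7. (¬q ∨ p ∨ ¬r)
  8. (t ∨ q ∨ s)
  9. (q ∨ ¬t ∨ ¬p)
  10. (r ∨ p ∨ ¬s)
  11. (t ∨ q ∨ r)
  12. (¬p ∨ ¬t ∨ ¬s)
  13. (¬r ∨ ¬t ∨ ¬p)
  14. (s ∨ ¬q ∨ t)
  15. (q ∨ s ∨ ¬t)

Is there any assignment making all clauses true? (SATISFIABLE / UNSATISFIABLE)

Branch on p: take p = True.
Branch on q: take q = False.
  then t is forced to False.
  then s is forced to True.
  then r is forced to True.
So p=T, q=F, r=T, s=T, t=F is a satisfying assignment.

SATISFIABLE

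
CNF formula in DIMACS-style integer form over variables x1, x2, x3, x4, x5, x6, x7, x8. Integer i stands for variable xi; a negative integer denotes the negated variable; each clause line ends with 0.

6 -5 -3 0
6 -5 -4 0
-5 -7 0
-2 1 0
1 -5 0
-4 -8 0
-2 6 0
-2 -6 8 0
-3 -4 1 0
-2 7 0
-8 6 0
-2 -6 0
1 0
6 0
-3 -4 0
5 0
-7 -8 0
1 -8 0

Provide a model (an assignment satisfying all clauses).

x1 = True  x2 = False  x3 = False  x4 = False  x5 = True  x6 = True  x7 = False  x8 = False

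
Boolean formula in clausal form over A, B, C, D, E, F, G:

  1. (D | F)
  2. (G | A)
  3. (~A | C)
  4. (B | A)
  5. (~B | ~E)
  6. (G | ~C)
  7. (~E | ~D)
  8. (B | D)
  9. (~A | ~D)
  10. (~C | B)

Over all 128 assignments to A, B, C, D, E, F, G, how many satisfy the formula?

Case analysis on A and B:
  A=1, B=1: remaining (C,D,E,F,G) ∈ {(1,0,0,1,1)} — 1.
  A=1, B=0: a clause becomes empty — 0.
  A=0, B=1: C free; 3 ways for (D,E,F,G) × 2^1 = 6.
  A=0, B=0: a clause becomes empty — 0.
Total: 1 + 0 + 6 + 0 = 7.

7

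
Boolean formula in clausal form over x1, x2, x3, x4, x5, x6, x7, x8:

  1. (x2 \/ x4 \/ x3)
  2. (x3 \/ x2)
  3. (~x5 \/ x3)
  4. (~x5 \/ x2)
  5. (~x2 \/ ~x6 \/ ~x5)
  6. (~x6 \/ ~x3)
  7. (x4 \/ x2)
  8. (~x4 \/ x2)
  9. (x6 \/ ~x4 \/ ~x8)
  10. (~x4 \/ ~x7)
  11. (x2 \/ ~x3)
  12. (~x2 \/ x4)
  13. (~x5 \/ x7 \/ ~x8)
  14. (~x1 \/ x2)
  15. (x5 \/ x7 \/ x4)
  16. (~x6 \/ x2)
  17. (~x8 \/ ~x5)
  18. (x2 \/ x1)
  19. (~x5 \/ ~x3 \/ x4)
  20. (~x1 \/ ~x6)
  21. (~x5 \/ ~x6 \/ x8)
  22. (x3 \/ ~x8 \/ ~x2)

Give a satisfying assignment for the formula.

x1=False, x2=True, x3=False, x4=True, x5=False, x6=True, x7=False, x8=False

Try x1 = False.
  then x2 is forced to True.
  then x4 is forced to True.
  then x7 is forced to False.
The remaining clauses are satisfied by x3 = False, x5 = False, x6 = True, x8 = False.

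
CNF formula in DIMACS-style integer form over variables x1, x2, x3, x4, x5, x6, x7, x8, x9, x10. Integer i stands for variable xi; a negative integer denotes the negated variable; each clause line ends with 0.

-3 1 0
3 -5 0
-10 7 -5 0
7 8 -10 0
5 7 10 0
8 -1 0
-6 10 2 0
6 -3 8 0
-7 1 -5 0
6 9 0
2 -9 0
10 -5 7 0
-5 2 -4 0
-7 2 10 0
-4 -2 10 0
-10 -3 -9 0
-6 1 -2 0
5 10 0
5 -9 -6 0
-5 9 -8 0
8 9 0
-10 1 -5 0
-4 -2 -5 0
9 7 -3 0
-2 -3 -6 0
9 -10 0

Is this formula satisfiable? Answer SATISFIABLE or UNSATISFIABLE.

Set x1 = True and propagate.
  then x8 is forced to True.
Try x2 = True.
Branch on x3: take x3 = False.
  then x5 is forced to False.
  then x10 is forced to True.
  then x9 is forced to True.
  then x6 is forced to False.
x4, x7 are now unconstrained; take x4 = True, x7 = False.
So x1 = True, x2 = True, x3 = False, x4 = True, x5 = False, x6 = False, x7 = False, x8 = True, x9 = True, x10 = True is a satisfying assignment.

SATISFIABLE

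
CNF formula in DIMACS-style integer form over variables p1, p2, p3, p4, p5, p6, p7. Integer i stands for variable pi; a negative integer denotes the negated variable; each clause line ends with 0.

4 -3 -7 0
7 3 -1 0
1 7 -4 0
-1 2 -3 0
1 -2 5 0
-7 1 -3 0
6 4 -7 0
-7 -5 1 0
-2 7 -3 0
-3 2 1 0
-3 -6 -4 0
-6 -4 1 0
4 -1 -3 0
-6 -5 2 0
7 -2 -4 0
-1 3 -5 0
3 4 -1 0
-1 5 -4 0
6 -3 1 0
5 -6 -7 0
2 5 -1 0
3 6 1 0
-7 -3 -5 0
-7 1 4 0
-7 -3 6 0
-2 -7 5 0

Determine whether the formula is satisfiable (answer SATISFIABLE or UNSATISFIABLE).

Try p1 = False.
Branch on p2: take p2 = False.
  then p3 is forced to False.
  then p6 is forced to True.
  then p4 is forced to False.
  then p5 is forced to False.
  then p7 is forced to False.
So p1=False, p2=False, p3=False, p4=False, p5=False, p6=True, p7=False is a satisfying assignment.

SATISFIABLE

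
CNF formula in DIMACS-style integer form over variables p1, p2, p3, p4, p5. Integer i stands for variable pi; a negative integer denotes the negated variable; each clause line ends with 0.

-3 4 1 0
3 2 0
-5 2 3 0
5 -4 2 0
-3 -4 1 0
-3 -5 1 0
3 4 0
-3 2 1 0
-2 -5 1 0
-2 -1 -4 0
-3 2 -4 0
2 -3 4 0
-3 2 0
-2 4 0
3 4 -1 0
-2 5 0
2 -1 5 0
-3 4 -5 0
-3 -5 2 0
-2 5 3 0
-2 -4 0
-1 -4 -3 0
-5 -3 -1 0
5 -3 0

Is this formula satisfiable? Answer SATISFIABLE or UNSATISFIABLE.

UNSATISFIABLE

p3 = True:
  propagation gives p2=True, p4=True; an empty clause results — contradiction.
p3 = False:
  propagation gives p2=True, p4=True; an empty clause results — contradiction.
Every branch closes, so no satisfying assignment exists.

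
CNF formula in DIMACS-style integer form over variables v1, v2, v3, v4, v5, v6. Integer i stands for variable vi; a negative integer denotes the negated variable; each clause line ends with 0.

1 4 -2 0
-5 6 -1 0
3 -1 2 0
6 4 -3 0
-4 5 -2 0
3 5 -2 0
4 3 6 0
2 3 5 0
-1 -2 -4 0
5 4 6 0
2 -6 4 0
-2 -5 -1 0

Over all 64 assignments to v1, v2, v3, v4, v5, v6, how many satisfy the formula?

14

Split on v2, then v4.
  v2=T, v4=T: remaining (v1,v3,v5,v6) ∈ {(F,F,T,F); (F,F,T,T); (F,T,T,F); (F,T,T,T)} — 4.
  v2=T, v4=F: remaining (v1,v3,v5,v6) ∈ {(T,T,F,T)} — 1.
  v2=F, v4=T: 9 of the 16 assignments to (v1,v3,v5,v6) work.
  v2=F, v4=F: a clause becomes empty — 0.
Total: 4 + 1 + 9 + 0 = 14.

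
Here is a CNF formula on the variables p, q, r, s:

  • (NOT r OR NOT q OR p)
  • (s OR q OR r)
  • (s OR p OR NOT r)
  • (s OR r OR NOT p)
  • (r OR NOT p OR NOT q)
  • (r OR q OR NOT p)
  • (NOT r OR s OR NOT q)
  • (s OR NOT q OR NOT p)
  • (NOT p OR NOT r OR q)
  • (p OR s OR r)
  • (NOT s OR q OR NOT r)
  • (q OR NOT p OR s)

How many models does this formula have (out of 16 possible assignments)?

3

The models are:
  p=0 q=0 r=0 s=1
  p=0 q=1 r=0 s=1
  p=1 q=1 r=1 s=1
Count: 3.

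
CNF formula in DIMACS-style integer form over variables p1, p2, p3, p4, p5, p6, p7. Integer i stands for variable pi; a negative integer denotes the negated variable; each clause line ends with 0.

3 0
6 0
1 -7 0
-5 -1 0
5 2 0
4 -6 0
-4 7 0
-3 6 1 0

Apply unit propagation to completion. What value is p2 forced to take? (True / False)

(p3) is a unit clause: p3 = True.
(p6) stands alone — p6 = True.
From (¬p6 ∨ p4) and p6 = True: p4 = True.
(p7 ∨ ¬p4) with p4 = True leaves only p7, so p7 = True.
From (p1 ∨ ¬p7) and p7 = True: p1 = True.
In (¬p1 ∨ ¬p5), ¬p1 is now false; ¬p5 must hold, so p5 = False.
In (p2 ∨ p5), p5 is now false; p2 must hold, so p2 = True.

True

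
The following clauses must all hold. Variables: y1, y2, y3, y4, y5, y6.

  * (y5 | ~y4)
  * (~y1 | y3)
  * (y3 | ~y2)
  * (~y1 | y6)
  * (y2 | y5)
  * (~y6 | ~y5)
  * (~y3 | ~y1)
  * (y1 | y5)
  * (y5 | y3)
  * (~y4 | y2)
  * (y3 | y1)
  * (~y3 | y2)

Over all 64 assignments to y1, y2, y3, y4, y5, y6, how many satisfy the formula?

2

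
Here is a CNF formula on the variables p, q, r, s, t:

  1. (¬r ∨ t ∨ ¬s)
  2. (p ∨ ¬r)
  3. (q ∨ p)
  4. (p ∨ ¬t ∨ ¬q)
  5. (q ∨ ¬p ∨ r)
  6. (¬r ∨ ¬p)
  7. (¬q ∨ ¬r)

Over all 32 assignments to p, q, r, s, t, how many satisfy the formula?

6

The models are:
  p=0 q=1 r=0 s=0 t=0
  p=0 q=1 r=0 s=1 t=0
  p=1 q=1 r=0 s=0 t=0
  p=1 q=1 r=0 s=0 t=1
  p=1 q=1 r=0 s=1 t=0
  p=1 q=1 r=0 s=1 t=1
That's 6 in total.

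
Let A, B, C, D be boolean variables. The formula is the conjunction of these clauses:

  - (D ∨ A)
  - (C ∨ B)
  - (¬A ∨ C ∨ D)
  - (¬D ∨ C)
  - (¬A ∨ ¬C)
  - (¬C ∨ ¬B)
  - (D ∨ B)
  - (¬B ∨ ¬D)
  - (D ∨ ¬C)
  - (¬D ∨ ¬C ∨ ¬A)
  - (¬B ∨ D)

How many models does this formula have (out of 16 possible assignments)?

Satisfying assignments:
  A=F B=F C=T D=T
Count: 1.

1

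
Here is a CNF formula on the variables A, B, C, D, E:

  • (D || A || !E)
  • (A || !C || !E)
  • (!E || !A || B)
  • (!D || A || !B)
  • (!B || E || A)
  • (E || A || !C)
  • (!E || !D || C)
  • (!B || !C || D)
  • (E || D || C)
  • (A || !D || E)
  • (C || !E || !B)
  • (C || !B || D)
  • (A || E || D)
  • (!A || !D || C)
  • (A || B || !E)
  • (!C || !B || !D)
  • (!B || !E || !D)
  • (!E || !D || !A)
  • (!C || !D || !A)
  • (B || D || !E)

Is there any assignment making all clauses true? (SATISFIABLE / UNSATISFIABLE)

Try A = True.
Set B = False and propagate.
  then E is forced to False.
Branch on C: take C = True.
  then D is forced to False.
So A=T, B=F, C=T, D=F, E=F is a satisfying assignment.

SATISFIABLE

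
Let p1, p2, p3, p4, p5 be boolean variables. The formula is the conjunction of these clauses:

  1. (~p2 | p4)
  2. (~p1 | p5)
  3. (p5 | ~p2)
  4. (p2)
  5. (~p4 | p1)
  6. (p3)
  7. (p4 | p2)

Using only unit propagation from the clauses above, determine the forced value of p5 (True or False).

True

(p2) stands alone — p2 = True.
(~p2 | p4) with p2 = True leaves only p4, so p4 = True.
From (~p2 | p5) and p2 = True: p5 = True.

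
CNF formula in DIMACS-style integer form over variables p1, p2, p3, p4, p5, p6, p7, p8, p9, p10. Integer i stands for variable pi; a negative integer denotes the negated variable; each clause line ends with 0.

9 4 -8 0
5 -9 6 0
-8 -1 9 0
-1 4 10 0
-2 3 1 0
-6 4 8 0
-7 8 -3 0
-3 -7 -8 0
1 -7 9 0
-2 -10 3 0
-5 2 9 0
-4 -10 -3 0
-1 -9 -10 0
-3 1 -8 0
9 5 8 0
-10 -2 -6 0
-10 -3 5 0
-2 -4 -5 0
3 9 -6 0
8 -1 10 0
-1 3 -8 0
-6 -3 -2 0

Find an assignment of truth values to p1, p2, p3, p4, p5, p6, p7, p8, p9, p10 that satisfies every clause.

p1=F, p2=F, p3=F, p4=T, p5=F, p6=T, p7=F, p8=F, p9=T, p10=F

p7 occurs only negated in the remaining clauses — set p7 = False.
Set p1 = False and propagate.
For the remaining variables, p2 = False, p3 = False, p4 = True, p5 = False, p6 = True, p8 = False, p9 = True, p10 = False works.
Every clause has at least one true literal under this assignment.
Check each clause:
  1. (NOT p8 OR p4 OR p9) — NOT p8 is true.
  2. (p5 OR NOT p9 OR p6) — p6 is true.
  3. (NOT p8 OR NOT p1 OR p9) — NOT p8 is true.
  4. (p10 OR NOT p1 OR p4) — p4 is true.
  5. (p3 OR p1 OR NOT p2) — NOT p2 is true.
  6. (NOT p6 OR p4 OR p8) — p4 is true.
  7. (p8 OR NOT p7 OR NOT p3) — NOT p7 is true.
  8. (NOT p7 OR NOT p3 OR NOT p8) — NOT p8 is true.
  9. (NOT p7 OR p9 OR p1) — NOT p7 is true.
  10. (NOT p10 OR NOT p2 OR p3) — NOT p10 is true.
  11. (NOT p5 OR p9 OR p2) — p9 is true.
  12. (NOT p10 OR NOT p4 OR NOT p3) — NOT p3 is true.
  13. (NOT p10 OR NOT p9 OR NOT p1) — NOT p1 is true.
  14. (NOT p8 OR NOT p3 OR p1) — NOT p8 is true.
  15. (p9 OR p8 OR p5) — p9 is true.
  16. (NOT p10 OR NOT p2 OR NOT p6) — NOT p2 is true.
  17. (NOT p3 OR NOT p10 OR p5) — NOT p3 is true.
  18. (NOT p2 OR NOT p5 OR NOT p4) — NOT p5 is true.
  19. (p3 OR p9 OR NOT p6) — p9 is true.
  20. (NOT p1 OR p8 OR p10) — NOT p1 is true.
  21. (NOT p8 OR NOT p1 OR p3) — NOT p8 is true.
  22. (NOT p6 OR NOT p3 OR NOT p2) — NOT p3 is true.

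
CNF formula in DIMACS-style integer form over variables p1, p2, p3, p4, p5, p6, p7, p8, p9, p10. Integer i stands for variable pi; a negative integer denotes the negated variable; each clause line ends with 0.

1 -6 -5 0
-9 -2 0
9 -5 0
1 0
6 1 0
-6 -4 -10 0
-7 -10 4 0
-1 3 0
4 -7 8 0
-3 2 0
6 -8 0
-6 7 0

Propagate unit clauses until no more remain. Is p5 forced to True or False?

False

(p1) is a unit clause: p1 = True.
From (~p1 | p3) and p1 = True: p3 = True.
In (~p3 | p2), ~p3 is now false; p2 must hold, so p2 = True.
(~p9 | ~p2): since p2 = True, the clause reduces to (~p9). p9 = False.
(~p5 | p9) with p9 = False leaves only ~p5, so p5 = False.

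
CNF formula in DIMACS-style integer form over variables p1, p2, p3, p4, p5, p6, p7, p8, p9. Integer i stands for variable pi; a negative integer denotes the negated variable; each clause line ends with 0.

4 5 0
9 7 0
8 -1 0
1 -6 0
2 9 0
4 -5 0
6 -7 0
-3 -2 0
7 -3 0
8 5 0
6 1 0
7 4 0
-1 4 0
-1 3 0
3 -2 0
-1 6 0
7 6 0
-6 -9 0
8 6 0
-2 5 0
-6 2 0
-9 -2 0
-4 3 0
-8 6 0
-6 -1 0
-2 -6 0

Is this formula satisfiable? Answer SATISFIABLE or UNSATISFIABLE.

UNSATISFIABLE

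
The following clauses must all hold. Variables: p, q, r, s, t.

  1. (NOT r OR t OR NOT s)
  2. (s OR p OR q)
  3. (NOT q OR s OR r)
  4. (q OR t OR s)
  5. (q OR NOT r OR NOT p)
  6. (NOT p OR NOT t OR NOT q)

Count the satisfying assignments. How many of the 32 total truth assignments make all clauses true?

13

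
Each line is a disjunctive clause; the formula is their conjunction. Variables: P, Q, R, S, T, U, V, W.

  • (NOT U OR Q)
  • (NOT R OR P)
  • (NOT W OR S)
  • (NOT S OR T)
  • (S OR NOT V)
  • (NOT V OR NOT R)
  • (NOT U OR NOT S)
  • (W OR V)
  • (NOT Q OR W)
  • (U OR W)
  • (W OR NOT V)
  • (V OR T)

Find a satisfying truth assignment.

P=False, Q=False, R=False, S=True, T=True, U=False, V=False, W=True

Check each clause:
  1. (Q OR NOT U) — NOT U is true.
  2. (NOT R OR P) — NOT R is true.
  3. (S OR NOT W) — S is true.
  4. (T OR NOT S) — T is true.
  5. (S OR NOT V) — NOT V is true.
  6. (NOT R OR NOT V) — NOT V is true.
  7. (NOT S OR NOT U) — NOT U is true.
  8. (W OR V) — W is true.
  9. (NOT Q OR W) — W is true.
  10. (U OR W) — W is true.
  11. (W OR NOT V) — W is true.
  12. (V OR T) — T is true.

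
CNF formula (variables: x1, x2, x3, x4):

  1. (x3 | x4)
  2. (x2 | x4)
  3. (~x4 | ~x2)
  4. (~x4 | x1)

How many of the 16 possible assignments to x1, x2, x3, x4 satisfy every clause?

4

The models are:
  x1=F x2=T x3=T x4=F
  x1=T x2=F x3=F x4=T
  x1=T x2=F x3=T x4=T
  x1=T x2=T x3=T x4=F
Count: 4.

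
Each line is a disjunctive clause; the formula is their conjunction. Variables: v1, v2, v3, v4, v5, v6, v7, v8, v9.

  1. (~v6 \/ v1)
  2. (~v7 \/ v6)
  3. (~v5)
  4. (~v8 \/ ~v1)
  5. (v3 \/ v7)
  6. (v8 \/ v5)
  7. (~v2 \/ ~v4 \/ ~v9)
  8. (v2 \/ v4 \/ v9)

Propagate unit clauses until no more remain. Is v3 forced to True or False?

Unit clause (~v5) sets v5 = False.
In (v5 \/ v8), v5 is now false; v8 must hold, so v8 = True.
(~v8 \/ ~v1): since v8 = True, the clause reduces to (~v1). v1 = False.
(v1 \/ ~v6): since v1 = False, the clause reduces to (~v6). v6 = False.
From (~v7 \/ v6) and v6 = False: v7 = False.
In (v3 \/ v7), v7 is now false; v3 must hold, so v3 = True.

True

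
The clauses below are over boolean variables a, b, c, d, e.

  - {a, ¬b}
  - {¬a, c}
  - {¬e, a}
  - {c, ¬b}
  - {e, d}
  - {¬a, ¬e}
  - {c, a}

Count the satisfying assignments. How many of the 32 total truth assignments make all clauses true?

3

Satisfying assignments:
  a=0 b=0 c=1 d=1 e=0
  a=1 b=0 c=1 d=1 e=0
  a=1 b=1 c=1 d=1 e=0
Count: 3.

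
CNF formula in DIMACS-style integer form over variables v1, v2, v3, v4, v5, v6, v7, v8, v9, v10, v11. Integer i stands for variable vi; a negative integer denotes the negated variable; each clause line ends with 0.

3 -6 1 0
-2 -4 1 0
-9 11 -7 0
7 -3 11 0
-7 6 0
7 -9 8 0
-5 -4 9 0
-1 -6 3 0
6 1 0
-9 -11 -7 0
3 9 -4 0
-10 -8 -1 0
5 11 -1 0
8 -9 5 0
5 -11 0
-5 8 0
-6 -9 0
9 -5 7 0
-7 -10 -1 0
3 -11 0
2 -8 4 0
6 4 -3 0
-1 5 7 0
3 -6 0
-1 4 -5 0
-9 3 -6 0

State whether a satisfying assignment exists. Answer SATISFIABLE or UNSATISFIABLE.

Pure literal: v10 appears only negated; assign v10 = False.
Set v1 = False and propagate.
  then v6 is forced to True.
  then v3 is forced to True.
  then v9 is forced to False.
For the remaining variables, v2 = True, v4 = False, v5 = False, v7 = True, v8 = True, v11 = False works.
Every clause has at least one true literal under this assignment.
So v1=False, v2=True, v3=True, v4=False, v5=False, v6=True, v7=True, v8=True, v9=False, v10=False, v11=False is a satisfying assignment.

SATISFIABLE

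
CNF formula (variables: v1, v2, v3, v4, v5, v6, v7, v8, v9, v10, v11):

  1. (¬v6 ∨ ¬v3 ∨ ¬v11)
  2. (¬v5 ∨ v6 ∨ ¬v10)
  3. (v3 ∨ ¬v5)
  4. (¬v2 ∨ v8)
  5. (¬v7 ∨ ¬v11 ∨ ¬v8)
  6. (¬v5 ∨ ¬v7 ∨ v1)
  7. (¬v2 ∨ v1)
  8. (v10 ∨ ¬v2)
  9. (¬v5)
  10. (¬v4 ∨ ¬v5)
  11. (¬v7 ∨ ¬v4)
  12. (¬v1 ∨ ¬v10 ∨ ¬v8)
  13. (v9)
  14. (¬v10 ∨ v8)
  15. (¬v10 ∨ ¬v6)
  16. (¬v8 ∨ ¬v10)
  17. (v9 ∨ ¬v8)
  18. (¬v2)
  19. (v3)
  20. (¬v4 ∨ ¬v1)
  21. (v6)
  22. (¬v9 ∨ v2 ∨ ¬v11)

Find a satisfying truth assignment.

Unit propagation: (¬v5) forces v5 = False.
Unit propagation: (v9) forces v9 = True.
Unit propagation: (¬v2) forces v2 = False.
Unit propagation: (v3) forces v3 = True.
(v6) is a unit clause, so v6 = True.
Unit propagation: (¬v11) forces v11 = False.
The clause (¬v10) is unit: v10 must be False.
Pure literal: v1 appears only negated; assign v1 = False.
Pure literal: v4 appears only negated; assign v4 = False.
v7, v8 are now unconstrained; take v7 = True, v8 = False.

v1=F, v2=F, v3=T, v4=F, v5=F, v6=T, v7=T, v8=F, v9=T, v10=F, v11=F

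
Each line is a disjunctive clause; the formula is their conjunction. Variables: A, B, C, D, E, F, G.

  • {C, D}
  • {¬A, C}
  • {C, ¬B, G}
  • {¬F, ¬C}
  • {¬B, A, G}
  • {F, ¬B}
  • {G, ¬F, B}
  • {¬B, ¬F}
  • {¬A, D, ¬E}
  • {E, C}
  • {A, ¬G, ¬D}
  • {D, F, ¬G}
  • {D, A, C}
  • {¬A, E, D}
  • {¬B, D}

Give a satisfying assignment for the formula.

Set A = True and propagate.
  then C is forced to True.
  then F is forced to False.
  then B is forced to False.
Try D = True.
E, G are now unconstrained; take E = False, G = True.
Every clause has at least one true literal under this assignment.

A=1, B=0, C=1, D=1, E=0, F=0, G=1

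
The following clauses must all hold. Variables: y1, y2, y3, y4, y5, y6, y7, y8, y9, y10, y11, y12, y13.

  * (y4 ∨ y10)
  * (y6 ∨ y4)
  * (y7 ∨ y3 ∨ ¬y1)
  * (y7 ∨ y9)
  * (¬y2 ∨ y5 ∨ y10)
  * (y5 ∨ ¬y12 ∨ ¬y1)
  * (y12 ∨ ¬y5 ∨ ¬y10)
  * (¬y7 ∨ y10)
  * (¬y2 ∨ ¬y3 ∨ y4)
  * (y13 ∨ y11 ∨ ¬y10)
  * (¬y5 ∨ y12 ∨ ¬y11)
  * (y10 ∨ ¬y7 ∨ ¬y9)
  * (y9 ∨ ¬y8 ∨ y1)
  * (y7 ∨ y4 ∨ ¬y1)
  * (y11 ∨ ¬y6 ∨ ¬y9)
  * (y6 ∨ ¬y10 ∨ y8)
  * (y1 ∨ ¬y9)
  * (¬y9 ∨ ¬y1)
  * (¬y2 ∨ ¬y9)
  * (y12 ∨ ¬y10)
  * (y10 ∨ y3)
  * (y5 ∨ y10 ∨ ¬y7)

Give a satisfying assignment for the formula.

y1=True  y2=True  y3=False  y4=False  y5=True  y6=True  y7=True  y8=False  y9=False  y10=True  y11=False  y12=True  y13=True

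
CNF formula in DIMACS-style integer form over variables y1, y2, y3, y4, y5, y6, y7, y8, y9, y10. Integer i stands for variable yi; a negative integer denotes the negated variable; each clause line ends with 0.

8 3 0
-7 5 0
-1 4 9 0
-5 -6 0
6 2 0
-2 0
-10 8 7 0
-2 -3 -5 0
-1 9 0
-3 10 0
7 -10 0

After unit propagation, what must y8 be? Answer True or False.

True

(NOT y2) is a unit clause: y2 = False.
From (y2 OR y6) and y2 = False: y6 = True.
(NOT y5 OR NOT y6): since y6 = True, the clause reduces to (NOT y5). y5 = False.
(NOT y7 OR y5) with y5 = False leaves only NOT y7, so y7 = False.
(y7 OR NOT y10): since y7 = False, the clause reduces to (NOT y10). y10 = False.
(NOT y3 OR y10) with y10 = False leaves only NOT y3, so y3 = False.
In (y3 OR y8), y3 is now false; y8 must hold, so y8 = True.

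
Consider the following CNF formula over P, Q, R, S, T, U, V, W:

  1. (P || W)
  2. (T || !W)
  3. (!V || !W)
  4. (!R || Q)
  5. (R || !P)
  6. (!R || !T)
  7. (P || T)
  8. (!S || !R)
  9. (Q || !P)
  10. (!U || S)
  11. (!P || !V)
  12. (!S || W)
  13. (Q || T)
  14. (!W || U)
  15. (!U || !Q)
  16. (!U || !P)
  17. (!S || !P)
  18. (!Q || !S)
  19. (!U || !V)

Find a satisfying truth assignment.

P=True, Q=True, R=True, S=False, T=False, U=False, V=False, W=False

Check each clause:
  1. (W || P) — P is true.
  2. (T || !W) — !W is true.
  3. (!W || !V) — !W is true.
  4. (!R || Q) — Q is true.
  5. (R || !P) — R is true.
  6. (!T || !R) — !T is true.
  7. (T || P) — P is true.
  8. (!R || !S) — !S is true.
  9. (Q || !P) — Q is true.
  10. (!U || S) — !U is true.
  11. (!V || !P) — !V is true.
  12. (W || !S) — !S is true.
  13. (T || Q) — Q is true.
  14. (!W || U) — !W is true.
  15. (!Q || !U) — !U is true.
  16. (!U || !P) — !U is true.
  17. (!P || !S) — !S is true.
  18. (!S || !Q) — !S is true.
  19. (!U || !V) — !V is true.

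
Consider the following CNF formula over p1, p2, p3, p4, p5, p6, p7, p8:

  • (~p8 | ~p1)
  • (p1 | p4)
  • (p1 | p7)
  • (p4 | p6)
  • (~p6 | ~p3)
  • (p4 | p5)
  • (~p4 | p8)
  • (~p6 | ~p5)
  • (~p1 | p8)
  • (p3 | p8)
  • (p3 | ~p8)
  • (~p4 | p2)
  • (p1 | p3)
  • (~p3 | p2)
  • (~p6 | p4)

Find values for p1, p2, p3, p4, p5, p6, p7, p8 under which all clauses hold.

p1 = False, p2 = True, p3 = True, p4 = True, p5 = False, p6 = False, p7 = True, p8 = True

Pure literal: p2 appears only positively; assign p2 = True.
p7 occurs only positively in the remaining clauses — set p7 = True.
Try p1 = False.
  then p4 is forced to True.
  then p8 is forced to True.
  then p3 is forced to True.
  then p6 is forced to False.
p5 is now unconstrained; take p5 = False.
Check each clause:
  1. (~p8 | ~p1) — ~p1 is true.
  2. (p1 | p4) — p4 is true.
  3. (p7 | p1) — p7 is true.
  4. (p6 | p4) — p4 is true.
  5. (~p6 | ~p3) — ~p6 is true.
  6. (p5 | p4) — p4 is true.
  7. (p8 | ~p4) — p8 is true.
  8. (~p6 | ~p5) — ~p6 is true.
  9. (p8 | ~p1) — p8 is true.
  10. (p3 | p8) — p8 is true.
  11. (~p8 | p3) — p3 is true.
  12. (p2 | ~p4) — p2 is true.
  13. (p3 | p1) — p3 is true.
  14. (p2 | ~p3) — p2 is true.
  15. (~p6 | p4) — ~p6 is true.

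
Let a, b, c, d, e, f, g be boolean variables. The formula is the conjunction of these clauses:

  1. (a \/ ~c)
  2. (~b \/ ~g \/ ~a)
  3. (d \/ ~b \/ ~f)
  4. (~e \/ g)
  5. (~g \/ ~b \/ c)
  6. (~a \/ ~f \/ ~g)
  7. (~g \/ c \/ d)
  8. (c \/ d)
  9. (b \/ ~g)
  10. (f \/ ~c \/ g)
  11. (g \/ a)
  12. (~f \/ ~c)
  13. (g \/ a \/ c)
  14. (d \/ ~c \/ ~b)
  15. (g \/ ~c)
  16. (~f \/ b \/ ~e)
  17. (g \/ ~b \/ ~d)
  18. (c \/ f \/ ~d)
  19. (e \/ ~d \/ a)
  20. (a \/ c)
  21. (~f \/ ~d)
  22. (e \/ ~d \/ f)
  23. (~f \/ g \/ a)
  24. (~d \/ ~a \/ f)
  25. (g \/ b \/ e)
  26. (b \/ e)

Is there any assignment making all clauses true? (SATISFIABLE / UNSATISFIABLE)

UNSATISFIABLE

g = True:
  propagation gives b=True, a=False, c=False; an empty clause results — contradiction.
g = False:
  propagation gives e=False, a=True, c=False, d=True; an empty clause results — contradiction.
Every branch closes, so no satisfying assignment exists.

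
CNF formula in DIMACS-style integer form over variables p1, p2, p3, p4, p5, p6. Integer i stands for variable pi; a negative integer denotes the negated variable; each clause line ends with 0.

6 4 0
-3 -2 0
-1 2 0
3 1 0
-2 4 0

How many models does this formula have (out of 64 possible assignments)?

Case analysis on p2 and p1:
  p2=1, p1=1: remaining (p3,p4,p5,p6) ∈ {(0,1,0,0); (0,1,0,1); (0,1,1,0); (0,1,1,1)} — 4.
  p2=1, p1=0: a clause becomes empty — 0.
  p2=0, p1=1: a clause becomes empty — 0.
  p2=0, p1=0: p5 free; 3 ways for (p3,p4,p6) × 2^1 = 6.
Total: 4 + 0 + 0 + 6 = 10.

10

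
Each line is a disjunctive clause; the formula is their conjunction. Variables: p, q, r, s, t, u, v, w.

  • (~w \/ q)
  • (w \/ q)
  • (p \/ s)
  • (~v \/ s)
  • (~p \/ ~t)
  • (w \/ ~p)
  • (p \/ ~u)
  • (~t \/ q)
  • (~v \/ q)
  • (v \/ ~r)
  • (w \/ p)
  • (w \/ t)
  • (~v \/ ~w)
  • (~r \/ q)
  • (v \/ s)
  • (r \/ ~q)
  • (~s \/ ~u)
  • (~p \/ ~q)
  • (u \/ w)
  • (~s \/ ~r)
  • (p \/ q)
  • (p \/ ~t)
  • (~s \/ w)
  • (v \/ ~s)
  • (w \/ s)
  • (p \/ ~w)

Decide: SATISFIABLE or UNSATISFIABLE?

w = True:
  propagation gives q=True, v=False, r=False; an empty clause results — contradiction.
w = False:
  propagation gives q=True, p=False; an empty clause results — contradiction.
Every branch closes, so no satisfying assignment exists.

UNSATISFIABLE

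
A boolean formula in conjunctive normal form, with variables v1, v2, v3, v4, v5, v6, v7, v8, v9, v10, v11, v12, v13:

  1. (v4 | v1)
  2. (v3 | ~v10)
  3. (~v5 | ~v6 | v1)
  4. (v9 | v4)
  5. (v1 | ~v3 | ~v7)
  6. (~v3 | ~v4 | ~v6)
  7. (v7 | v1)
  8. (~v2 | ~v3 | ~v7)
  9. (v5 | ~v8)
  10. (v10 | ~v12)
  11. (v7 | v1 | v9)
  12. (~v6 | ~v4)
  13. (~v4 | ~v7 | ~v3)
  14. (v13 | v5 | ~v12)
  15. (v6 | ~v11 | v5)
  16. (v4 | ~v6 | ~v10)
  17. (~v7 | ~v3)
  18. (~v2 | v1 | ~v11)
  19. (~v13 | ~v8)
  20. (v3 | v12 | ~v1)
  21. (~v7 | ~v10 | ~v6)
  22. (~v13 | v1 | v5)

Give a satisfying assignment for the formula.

v1=True, v2=False, v3=True, v4=True, v5=True, v6=False, v7=False, v8=True, v9=True, v10=True, v11=True, v12=False, v13=False

Check each clause:
  1. (v1 | v4) — v1 is true.
  2. (v3 | ~v10) — v3 is true.
  3. (~v6 | ~v5 | v1) — v1 is true.
  4. (v4 | v9) — v9 is true.
  5. (~v7 | ~v3 | v1) — ~v7 is true.
  6. (~v4 | ~v6 | ~v3) — ~v6 is true.
  7. (v7 | v1) — v1 is true.
  8. (~v2 | ~v7 | ~v3) — ~v7 is true.
  9. (~v8 | v5) — v5 is true.
  10. (~v12 | v10) — v10 is true.
  11. (v1 | v9 | v7) — v9 is true.
  12. (~v6 | ~v4) — ~v6 is true.
  13. (~v4 | ~v7 | ~v3) — ~v7 is true.
  14. (v5 | v13 | ~v12) — v5 is true.
  15. (v6 | ~v11 | v5) — v5 is true.
  16. (~v10 | v4 | ~v6) — ~v6 is true.
  17. (~v7 | ~v3) — ~v7 is true.
  18. (~v2 | ~v11 | v1) — v1 is true.
  19. (~v8 | ~v13) — ~v13 is true.
  20. (~v1 | v3 | v12) — v3 is true.
  21. (~v10 | ~v6 | ~v7) — ~v7 is true.
  22. (v1 | ~v13 | v5) — v1 is true.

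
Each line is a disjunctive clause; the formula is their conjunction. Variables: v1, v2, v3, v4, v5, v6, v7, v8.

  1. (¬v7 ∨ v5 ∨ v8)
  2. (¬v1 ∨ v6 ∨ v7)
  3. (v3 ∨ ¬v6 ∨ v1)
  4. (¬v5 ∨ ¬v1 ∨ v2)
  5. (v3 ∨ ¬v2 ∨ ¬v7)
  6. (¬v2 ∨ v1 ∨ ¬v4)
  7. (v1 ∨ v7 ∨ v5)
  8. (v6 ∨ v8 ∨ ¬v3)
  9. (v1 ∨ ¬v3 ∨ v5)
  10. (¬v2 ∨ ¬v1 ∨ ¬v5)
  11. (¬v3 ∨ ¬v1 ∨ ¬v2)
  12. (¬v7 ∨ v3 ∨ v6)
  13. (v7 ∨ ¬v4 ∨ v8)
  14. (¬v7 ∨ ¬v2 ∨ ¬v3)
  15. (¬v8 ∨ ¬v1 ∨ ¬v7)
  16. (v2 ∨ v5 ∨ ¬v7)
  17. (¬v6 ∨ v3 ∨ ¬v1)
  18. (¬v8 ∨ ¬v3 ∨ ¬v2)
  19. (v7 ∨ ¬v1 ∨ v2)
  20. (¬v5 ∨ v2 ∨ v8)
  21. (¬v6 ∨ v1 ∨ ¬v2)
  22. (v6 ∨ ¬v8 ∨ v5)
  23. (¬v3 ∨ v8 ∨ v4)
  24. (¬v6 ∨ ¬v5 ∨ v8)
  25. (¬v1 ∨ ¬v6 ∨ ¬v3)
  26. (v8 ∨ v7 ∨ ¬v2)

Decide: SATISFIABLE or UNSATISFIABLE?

SATISFIABLE

Branch on v1: take v1 = False.
Branch on v2: take v2 = False.
The remaining clauses are satisfied by v3 = True, v4 = False, v5 = True, v6 = True, v7 = False, v8 = True.
So v1=False, v2=False, v3=True, v4=False, v5=True, v6=True, v7=False, v8=True is a satisfying assignment.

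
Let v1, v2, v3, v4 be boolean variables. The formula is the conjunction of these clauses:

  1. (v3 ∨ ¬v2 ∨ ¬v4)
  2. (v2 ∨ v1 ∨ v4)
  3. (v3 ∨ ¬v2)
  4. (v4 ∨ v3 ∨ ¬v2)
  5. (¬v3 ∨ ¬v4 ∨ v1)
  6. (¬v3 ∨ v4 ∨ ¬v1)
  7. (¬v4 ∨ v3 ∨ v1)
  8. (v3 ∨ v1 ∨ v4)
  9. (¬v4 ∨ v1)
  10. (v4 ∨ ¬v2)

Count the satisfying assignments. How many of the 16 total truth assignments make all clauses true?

The models are:
  v1=T v2=F v3=F v4=F
  v1=T v2=F v3=F v4=T
  v1=T v2=F v3=T v4=T
  v1=T v2=T v3=T v4=T
Count: 4.

4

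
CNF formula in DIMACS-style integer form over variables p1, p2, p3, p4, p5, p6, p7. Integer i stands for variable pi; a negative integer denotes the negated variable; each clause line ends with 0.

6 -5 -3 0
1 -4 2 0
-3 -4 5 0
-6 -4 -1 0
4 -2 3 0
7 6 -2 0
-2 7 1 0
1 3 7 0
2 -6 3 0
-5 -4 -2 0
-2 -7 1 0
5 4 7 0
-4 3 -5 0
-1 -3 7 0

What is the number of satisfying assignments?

18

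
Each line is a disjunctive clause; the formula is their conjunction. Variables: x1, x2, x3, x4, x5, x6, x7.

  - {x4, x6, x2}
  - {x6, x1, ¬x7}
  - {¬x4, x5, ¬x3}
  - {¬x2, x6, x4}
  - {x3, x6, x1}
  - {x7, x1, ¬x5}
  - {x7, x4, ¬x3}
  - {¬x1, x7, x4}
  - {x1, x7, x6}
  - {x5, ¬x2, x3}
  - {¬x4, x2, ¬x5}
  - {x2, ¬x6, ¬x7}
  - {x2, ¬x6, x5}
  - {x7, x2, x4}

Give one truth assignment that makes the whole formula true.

x1=True, x2=True, x3=True, x4=True, x5=True, x6=False, x7=False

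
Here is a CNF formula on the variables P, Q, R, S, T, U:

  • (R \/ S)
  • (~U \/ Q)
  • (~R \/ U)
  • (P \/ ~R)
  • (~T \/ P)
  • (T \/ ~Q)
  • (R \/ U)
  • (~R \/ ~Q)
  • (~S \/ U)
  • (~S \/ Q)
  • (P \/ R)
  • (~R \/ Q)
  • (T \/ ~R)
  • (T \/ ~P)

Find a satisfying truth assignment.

P = 1, Q = 1, R = 0, S = 1, T = 1, U = 1

Try P = True.
  then T is forced to True.
For the remaining variables, Q = True, R = False, S = True, U = True works.
Every clause has at least one true literal under this assignment.
Check each clause:
  1. (R \/ S) — S is true.
  2. (~U \/ Q) — Q is true.
  3. (U \/ ~R) — ~R is true.
  4. (~R \/ P) — P is true.
  5. (~T \/ P) — P is true.
  6. (T \/ ~Q) — T is true.
  7. (U \/ R) — U is true.
  8. (~Q \/ ~R) — ~R is true.
  9. (U \/ ~S) — U is true.
  10. (~S \/ Q) — Q is true.
  11. (R \/ P) — P is true.
  12. (~R \/ Q) — Q is true.
  13. (T \/ ~R) — ~R is true.
  14. (~P \/ T) — T is true.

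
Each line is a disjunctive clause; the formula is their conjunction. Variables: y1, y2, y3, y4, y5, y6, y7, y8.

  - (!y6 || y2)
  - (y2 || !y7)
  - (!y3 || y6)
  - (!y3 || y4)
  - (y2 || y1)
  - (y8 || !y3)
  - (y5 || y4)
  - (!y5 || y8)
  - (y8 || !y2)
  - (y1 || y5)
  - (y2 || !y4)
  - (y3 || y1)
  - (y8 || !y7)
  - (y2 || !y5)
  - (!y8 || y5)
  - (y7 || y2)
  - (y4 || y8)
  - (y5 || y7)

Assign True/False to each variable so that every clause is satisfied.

y1=F  y2=T  y3=T  y4=T  y5=T  y6=T  y7=F  y8=T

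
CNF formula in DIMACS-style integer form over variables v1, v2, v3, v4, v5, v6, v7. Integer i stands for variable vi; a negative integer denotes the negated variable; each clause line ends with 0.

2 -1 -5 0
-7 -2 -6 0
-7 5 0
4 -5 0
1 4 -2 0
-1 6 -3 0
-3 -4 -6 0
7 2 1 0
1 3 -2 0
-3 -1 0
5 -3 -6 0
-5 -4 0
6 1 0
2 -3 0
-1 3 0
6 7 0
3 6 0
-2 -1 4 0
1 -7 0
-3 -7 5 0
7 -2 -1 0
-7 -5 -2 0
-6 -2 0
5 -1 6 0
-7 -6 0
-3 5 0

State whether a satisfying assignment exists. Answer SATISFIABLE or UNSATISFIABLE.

v1 = True:
  propagation gives v3=False; an empty clause results — contradiction.
v1 = False:
  propagation gives v6=True, v7=False, v2=True; an empty clause results — contradiction.
Every branch closes, so no satisfying assignment exists.

UNSATISFIABLE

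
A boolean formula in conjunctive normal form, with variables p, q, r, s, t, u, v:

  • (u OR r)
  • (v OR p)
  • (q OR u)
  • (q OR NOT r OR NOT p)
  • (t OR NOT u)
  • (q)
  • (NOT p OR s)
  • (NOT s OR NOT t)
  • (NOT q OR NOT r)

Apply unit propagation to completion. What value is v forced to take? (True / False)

True

Unit clause (q) sets q = True.
From (NOT r OR NOT q) and q = True: r = False.
(u OR r) with r = False leaves only u, so u = True.
From (t OR NOT u) and u = True: t = True.
(NOT s OR NOT t) with t = True leaves only NOT s, so s = False.
(s OR NOT p) with s = False leaves only NOT p, so p = False.
From (p OR v) and p = False: v = True.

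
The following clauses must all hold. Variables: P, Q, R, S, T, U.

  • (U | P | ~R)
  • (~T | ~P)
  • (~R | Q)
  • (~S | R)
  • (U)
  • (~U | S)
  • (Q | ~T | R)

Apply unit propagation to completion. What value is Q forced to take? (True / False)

Unit clause (U) sets U = True.
From (S | ~U) and U = True: S = True.
From (~S | R) and S = True: R = True.
(Q | ~R) with R = True leaves only Q, so Q = True.

True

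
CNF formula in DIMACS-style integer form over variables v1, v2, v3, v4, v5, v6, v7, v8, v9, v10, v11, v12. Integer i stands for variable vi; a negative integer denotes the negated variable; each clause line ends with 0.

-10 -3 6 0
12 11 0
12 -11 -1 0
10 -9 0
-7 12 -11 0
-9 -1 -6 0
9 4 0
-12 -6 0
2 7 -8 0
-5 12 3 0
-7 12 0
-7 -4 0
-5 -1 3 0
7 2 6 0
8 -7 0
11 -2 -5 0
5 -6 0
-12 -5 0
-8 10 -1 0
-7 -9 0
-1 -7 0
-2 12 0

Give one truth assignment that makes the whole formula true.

Try v1 = True.
  then v7 is forced to False.
For the remaining variables, v2 = True, v3 = False, v4 = True, v5 = False, v6 = False, v8 = False, v9 = False, v10 = True, v11 = False, v12 = True works.
Check each clause:
  1. (!v10 || !v3 || v6) — !v3 is true.
  2. (v12 || v11) — v12 is true.
  3. (!v11 || v12 || !v1) — v12 is true.
  4. (!v9 || v10) — v10 is true.
  5. (!v11 || v12 || !v7) — !v7 is true.
  6. (!v1 || !v9 || !v6) — !v6 is true.
  7. (v4 || v9) — v4 is true.
  8. (!v6 || !v12) — !v6 is true.
  9. (v2 || v7 || !v8) — !v8 is true.
  10. (v12 || v3 || !v5) — !v5 is true.
  11. (v12 || !v7) — !v7 is true.
  12. (!v7 || !v4) — !v7 is true.
  13. (v3 || !v5 || !v1) — !v5 is true.
  14. (v6 || v2 || v7) — v2 is true.
  15. (!v7 || v8) — !v7 is true.
  16. (!v2 || v11 || !v5) — !v5 is true.
  17. (v5 || !v6) — !v6 is true.
  18. (!v5 || !v12) — !v5 is true.
  19. (!v8 || v10 || !v1) — !v8 is true.
  20. (!v7 || !v9) — !v7 is true.
  21. (!v1 || !v7) — !v7 is true.
  22. (v12 || !v2) — v12 is true.

v1=T, v2=T, v3=F, v4=T, v5=F, v6=F, v7=F, v8=F, v9=F, v10=T, v11=F, v12=T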